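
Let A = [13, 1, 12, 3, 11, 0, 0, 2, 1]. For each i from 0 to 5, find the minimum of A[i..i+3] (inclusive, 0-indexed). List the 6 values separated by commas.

Sliding a size-4 window across the 9 values:
(13, 1, 12, 3) → min 1
(1, 12, 3, 11) → min 1
(12, 3, 11, 0) → min 0
(3, 11, 0, 0) → min 0
(11, 0, 0, 2) → min 0
(0, 0, 2, 1) → min 0

1, 1, 0, 0, 0, 0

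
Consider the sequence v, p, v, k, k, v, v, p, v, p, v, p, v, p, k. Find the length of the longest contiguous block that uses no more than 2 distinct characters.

Extend right; when distinct count exceeds 2, shrink from the left:
add v: window [v] (1 distinct), len 1
add p: window [v, p] (2 distinct), len 2
add v: window [v, p, v] (2 distinct), len 3
add k: window [v, k] (2 distinct), len 2
add k: window [v, k, k] (2 distinct), len 3
add v: window [v, k, k, v] (2 distinct), len 4
add v: window [v, k, k, v, v] (2 distinct), len 5
add p: window [v, v, p] (2 distinct), len 3
add v: window [v, v, p, v] (2 distinct), len 4
add p: window [v, v, p, v, p] (2 distinct), len 5
add v: window [v, v, p, v, p, v] (2 distinct), len 6
add p: window [v, v, p, v, p, v, p] (2 distinct), len 7
add v: window [v, v, p, v, p, v, p, v] (2 distinct), len 8
add p: window [v, v, p, v, p, v, p, v, p] (2 distinct), len 9
add k: window [p, k] (2 distinct), len 2
Longest length with ≤2 distinct: 9.

9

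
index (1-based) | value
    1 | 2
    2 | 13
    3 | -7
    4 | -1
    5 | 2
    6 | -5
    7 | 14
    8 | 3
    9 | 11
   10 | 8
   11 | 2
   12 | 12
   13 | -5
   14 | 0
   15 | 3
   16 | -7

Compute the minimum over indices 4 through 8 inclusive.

-5

Elements at indices 4..8: -1, 2, -5, 14, 3
min(-1, 2, -5, 14, 3) = -5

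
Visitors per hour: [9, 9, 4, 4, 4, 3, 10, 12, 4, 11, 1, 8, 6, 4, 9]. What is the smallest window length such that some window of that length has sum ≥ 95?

Extend right; whenever the sum reaches 95, record the length and shrink from the left:
add 9: running sum 9 < 95
add 9: running sum 18 < 95
add 4: running sum 22 < 95
add 4: running sum 26 < 95
add 4: running sum 30 < 95
add 3: running sum 33 < 95
add 10: running sum 43 < 95
add 12: running sum 55 < 95
add 4: running sum 59 < 95
add 11: running sum 70 < 95
add 1: running sum 71 < 95
add 8: running sum 79 < 95
add 6: running sum 85 < 95
add 4: running sum 89 < 95
add 9: shortest ending here [9, 9, 4, 4, 4, 3, 10, 12, 4, 11, 1, 8, 6, 4, 9] sum 98, len 15
Shortest qualifying length: 15.

15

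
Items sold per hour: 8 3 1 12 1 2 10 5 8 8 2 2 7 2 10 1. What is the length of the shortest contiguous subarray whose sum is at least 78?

add 8: running sum 8 < 78
add 3: running sum 11 < 78
add 1: running sum 12 < 78
add 12: running sum 24 < 78
add 1: running sum 25 < 78
add 2: running sum 27 < 78
add 10: running sum 37 < 78
add 5: running sum 42 < 78
add 8: running sum 50 < 78
add 8: running sum 58 < 78
add 2: running sum 60 < 78
add 2: running sum 62 < 78
add 7: running sum 69 < 78
add 2: running sum 71 < 78
end 14: [8, 3, 1, 12, 1, 2, 10, 5, 8, 8, 2, 2, 7, 2, 10] sum 81, len 15
end 15: [8, 3, 1, 12, 1, 2, 10, 5, 8, 8, 2, 2, 7, 2, 10, 1] sum 82, len 16
Shortest qualifying length: 15.

15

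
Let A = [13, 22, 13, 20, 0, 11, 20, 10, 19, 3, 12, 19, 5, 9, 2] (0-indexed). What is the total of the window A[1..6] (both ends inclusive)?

86

Elements at indices 1..6: 22, 13, 20, 0, 11, 20
sum(22, 13, 20, 0, 11, 20) = 86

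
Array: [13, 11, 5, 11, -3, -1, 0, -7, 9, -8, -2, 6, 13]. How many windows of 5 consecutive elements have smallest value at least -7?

5

(13, 11, 5, 11, -3) → min -3  ≥ -7 ✓
(11, 5, 11, -3, -1) → min -3  ≥ -7 ✓
(5, 11, -3, -1, 0) → min -3  ≥ -7 ✓
(11, -3, -1, 0, -7) → min -7  ≥ -7 ✓
(-3, -1, 0, -7, 9) → min -7  ≥ -7 ✓
(-1, 0, -7, 9, -8) → min -8
(0, -7, 9, -8, -2) → min -8
(-7, 9, -8, -2, 6) → min -8
(9, -8, -2, 6, 13) → min -8
5 windows satisfy the condition.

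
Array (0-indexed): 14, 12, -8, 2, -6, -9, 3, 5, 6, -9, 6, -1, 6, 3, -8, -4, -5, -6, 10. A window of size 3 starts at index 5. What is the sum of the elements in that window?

Elements at indices 5..7: -9, 3, 5
sum(-9, 3, 5) = -1

-1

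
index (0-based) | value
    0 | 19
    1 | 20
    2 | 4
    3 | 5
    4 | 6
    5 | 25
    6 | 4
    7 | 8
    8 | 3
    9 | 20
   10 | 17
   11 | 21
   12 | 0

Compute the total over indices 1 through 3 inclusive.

Elements at indices 1..3: 20, 4, 5
sum(20, 4, 5) = 29

29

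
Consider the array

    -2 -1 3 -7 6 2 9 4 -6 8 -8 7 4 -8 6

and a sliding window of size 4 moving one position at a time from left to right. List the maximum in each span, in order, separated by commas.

Sliding a size-4 window across the 15 values:
[-2, -1, 3, -7] → max 3
[-1, 3, -7, 6] → max 6
[3, -7, 6, 2] → max 6
[-7, 6, 2, 9] → max 9
[6, 2, 9, 4] → max 9
[2, 9, 4, -6] → max 9
[9, 4, -6, 8] → max 9
[4, -6, 8, -8] → max 8
[-6, 8, -8, 7] → max 8
[8, -8, 7, 4] → max 8
[-8, 7, 4, -8] → max 7
[7, 4, -8, 6] → max 7

3, 6, 6, 9, 9, 9, 9, 8, 8, 8, 7, 7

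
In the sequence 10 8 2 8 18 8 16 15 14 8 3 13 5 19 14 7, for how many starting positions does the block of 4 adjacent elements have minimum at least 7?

4

[10, 8, 2, 8] → min 2
[8, 2, 8, 18] → min 2
[2, 8, 18, 8] → min 2
[8, 18, 8, 16] → min 8  ≥ 7 ✓
[18, 8, 16, 15] → min 8  ≥ 7 ✓
[8, 16, 15, 14] → min 8  ≥ 7 ✓
[16, 15, 14, 8] → min 8  ≥ 7 ✓
[15, 14, 8, 3] → min 3
[14, 8, 3, 13] → min 3
[8, 3, 13, 5] → min 3
[3, 13, 5, 19] → min 3
[13, 5, 19, 14] → min 5
[5, 19, 14, 7] → min 5
4 windows satisfy the condition.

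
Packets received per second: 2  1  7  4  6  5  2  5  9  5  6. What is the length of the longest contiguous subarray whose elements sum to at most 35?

8

[2] sum 2 len 1
[2, 1] sum 3 len 2
[2, 1, 7] sum 10 len 3
[2, 1, 7, 4] sum 14 len 4
[2, 1, 7, 4, 6] sum 20 len 5
[2, 1, 7, 4, 6, 5] sum 25 len 6
[2, 1, 7, 4, 6, 5, 2] sum 27 len 7
[2, 1, 7, 4, 6, 5, 2, 5] sum 32 len 8
[4, 6, 5, 2, 5, 9] sum 31 len 6
[6, 5, 2, 5, 9, 5] sum 32 len 6
[5, 2, 5, 9, 5, 6] sum 32 len 6
Longest length seen: 8.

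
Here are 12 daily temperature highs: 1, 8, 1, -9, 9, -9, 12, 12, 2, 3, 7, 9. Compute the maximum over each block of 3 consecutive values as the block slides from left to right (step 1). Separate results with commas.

8, 8, 9, 9, 12, 12, 12, 12, 7, 9

1 8 1 → max 8
8 1 -9 → max 8
1 -9 9 → max 9
-9 9 -9 → max 9
9 -9 12 → max 12
-9 12 12 → max 12
12 12 2 → max 12
12 2 3 → max 12
2 3 7 → max 7
3 7 9 → max 9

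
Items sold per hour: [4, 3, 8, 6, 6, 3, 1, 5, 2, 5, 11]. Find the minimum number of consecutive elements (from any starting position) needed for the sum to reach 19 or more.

3

Extend right; whenever the sum reaches 19, record the length and shrink from the left:
add 4: running sum 4 < 19
add 3: running sum 7 < 19
add 8: running sum 15 < 19
add 6: shortest ending here [4, 3, 8, 6] sum 21, len 4
add 6: shortest ending here [8, 6, 6] sum 20, len 3
add 3: shortest ending here [8, 6, 6, 3] sum 23, len 4
add 1: shortest ending here [8, 6, 6, 3, 1] sum 24, len 5
add 5: shortest ending here [6, 6, 3, 1, 5] sum 21, len 5
add 2: shortest ending here [6, 6, 3, 1, 5, 2] sum 23, len 6
add 5: shortest ending here [6, 3, 1, 5, 2, 5] sum 22, len 6
add 11: shortest ending here [5, 2, 5, 11] sum 23, len 4
Shortest qualifying length: 3.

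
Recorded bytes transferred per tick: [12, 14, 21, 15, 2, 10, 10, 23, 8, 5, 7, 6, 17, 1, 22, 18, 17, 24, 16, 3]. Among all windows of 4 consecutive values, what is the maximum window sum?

81

(12, 14, 21, 15) → sum 62
(14, 21, 15, 2) → sum 52
(21, 15, 2, 10) → sum 48
(15, 2, 10, 10) → sum 37
(2, 10, 10, 23) → sum 45
(10, 10, 23, 8) → sum 51
(10, 23, 8, 5) → sum 46
(23, 8, 5, 7) → sum 43
(8, 5, 7, 6) → sum 26
(5, 7, 6, 17) → sum 35
(7, 6, 17, 1) → sum 31
(6, 17, 1, 22) → sum 46
(17, 1, 22, 18) → sum 58
(1, 22, 18, 17) → sum 58
(22, 18, 17, 24) → sum 81
(18, 17, 24, 16) → sum 75
(17, 24, 16, 3) → sum 60
Maximum of these is 81.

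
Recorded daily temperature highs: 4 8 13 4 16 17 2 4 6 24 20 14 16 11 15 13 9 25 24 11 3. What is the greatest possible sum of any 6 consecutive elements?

4 8 13 4 16 17 → sum 62
8 13 4 16 17 2 → sum 60
13 4 16 17 2 4 → sum 56
4 16 17 2 4 6 → sum 49
16 17 2 4 6 24 → sum 69
17 2 4 6 24 20 → sum 73
2 4 6 24 20 14 → sum 70
4 6 24 20 14 16 → sum 84
6 24 20 14 16 11 → sum 91
24 20 14 16 11 15 → sum 100
20 14 16 11 15 13 → sum 89
14 16 11 15 13 9 → sum 78
16 11 15 13 9 25 → sum 89
11 15 13 9 25 24 → sum 97
15 13 9 25 24 11 → sum 97
13 9 25 24 11 3 → sum 85
Greatest of these is 100.

100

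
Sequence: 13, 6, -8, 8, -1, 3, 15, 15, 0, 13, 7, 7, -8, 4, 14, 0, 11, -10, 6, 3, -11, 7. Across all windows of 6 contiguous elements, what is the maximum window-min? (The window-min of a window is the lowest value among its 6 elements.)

Each size-6 window and its min:
[13, 6, -8, 8, -1, 3] → min -8
[6, -8, 8, -1, 3, 15] → min -8
[-8, 8, -1, 3, 15, 15] → min -8
[8, -1, 3, 15, 15, 0] → min -1
[-1, 3, 15, 15, 0, 13] → min -1
[3, 15, 15, 0, 13, 7] → min 0
[15, 15, 0, 13, 7, 7] → min 0
[15, 0, 13, 7, 7, -8] → min -8
[0, 13, 7, 7, -8, 4] → min -8
[13, 7, 7, -8, 4, 14] → min -8
[7, 7, -8, 4, 14, 0] → min -8
[7, -8, 4, 14, 0, 11] → min -8
[-8, 4, 14, 0, 11, -10] → min -10
[4, 14, 0, 11, -10, 6] → min -10
[14, 0, 11, -10, 6, 3] → min -10
[0, 11, -10, 6, 3, -11] → min -11
[11, -10, 6, 3, -11, 7] → min -11
Maximum of these is 0.

0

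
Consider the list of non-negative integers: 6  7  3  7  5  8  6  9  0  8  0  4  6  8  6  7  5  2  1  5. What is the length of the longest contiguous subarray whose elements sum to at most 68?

14

[6] sum 6 len 1
[6, 7] sum 13 len 2
[6, 7, 3] sum 16 len 3
[6, 7, 3, 7] sum 23 len 4
[6, 7, 3, 7, 5] sum 28 len 5
[6, 7, 3, 7, 5, 8] sum 36 len 6
[6, 7, 3, 7, 5, 8, 6] sum 42 len 7
[6, 7, 3, 7, 5, 8, 6, 9] sum 51 len 8
[6, 7, 3, 7, 5, 8, 6, 9, 0] sum 51 len 9
[6, 7, 3, 7, 5, 8, 6, 9, 0, 8] sum 59 len 10
[6, 7, 3, 7, 5, 8, 6, 9, 0, 8, 0] sum 59 len 11
[6, 7, 3, 7, 5, 8, 6, 9, 0, 8, 0, 4] sum 63 len 12
[7, 3, 7, 5, 8, 6, 9, 0, 8, 0, 4, 6] sum 63 len 12
[3, 7, 5, 8, 6, 9, 0, 8, 0, 4, 6, 8] sum 64 len 12
[7, 5, 8, 6, 9, 0, 8, 0, 4, 6, 8, 6] sum 67 len 12
[5, 8, 6, 9, 0, 8, 0, 4, 6, 8, 6, 7] sum 67 len 12
[8, 6, 9, 0, 8, 0, 4, 6, 8, 6, 7, 5] sum 67 len 12
[6, 9, 0, 8, 0, 4, 6, 8, 6, 7, 5, 2] sum 61 len 12
[6, 9, 0, 8, 0, 4, 6, 8, 6, 7, 5, 2, 1] sum 62 len 13
[6, 9, 0, 8, 0, 4, 6, 8, 6, 7, 5, 2, 1, 5] sum 67 len 14
Longest length seen: 14.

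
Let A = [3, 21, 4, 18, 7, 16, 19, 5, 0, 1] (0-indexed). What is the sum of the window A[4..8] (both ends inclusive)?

Elements at indices 4..8: 7, 16, 19, 5, 0
sum(7, 16, 19, 5, 0) = 47

47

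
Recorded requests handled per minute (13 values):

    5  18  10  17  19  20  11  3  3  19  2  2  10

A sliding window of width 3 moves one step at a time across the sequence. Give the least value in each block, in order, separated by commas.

(5, 18, 10) → min 5
(18, 10, 17) → min 10
(10, 17, 19) → min 10
(17, 19, 20) → min 17
(19, 20, 11) → min 11
(20, 11, 3) → min 3
(11, 3, 3) → min 3
(3, 3, 19) → min 3
(3, 19, 2) → min 2
(19, 2, 2) → min 2
(2, 2, 10) → min 2

5, 10, 10, 17, 11, 3, 3, 3, 2, 2, 2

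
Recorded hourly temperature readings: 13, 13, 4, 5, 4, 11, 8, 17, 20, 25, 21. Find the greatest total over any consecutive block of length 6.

Window sums for each of the 6 positions:
(13, 13, 4, 5, 4, 11) → sum 50
(13, 4, 5, 4, 11, 8) → sum 45
(4, 5, 4, 11, 8, 17) → sum 49
(5, 4, 11, 8, 17, 20) → sum 65
(4, 11, 8, 17, 20, 25) → sum 85
(11, 8, 17, 20, 25, 21) → sum 102
Greatest of these is 102.

102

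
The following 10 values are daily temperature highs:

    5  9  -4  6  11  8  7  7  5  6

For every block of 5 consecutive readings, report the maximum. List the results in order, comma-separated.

11, 11, 11, 11, 11, 8

[5, 9, -4, 6, 11] → max 11
[9, -4, 6, 11, 8] → max 11
[-4, 6, 11, 8, 7] → max 11
[6, 11, 8, 7, 7] → max 11
[11, 8, 7, 7, 5] → max 11
[8, 7, 7, 5, 6] → max 8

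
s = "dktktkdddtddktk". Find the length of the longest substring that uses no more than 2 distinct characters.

[d] 1 distinct, len 1
[d, k] 2 distinct, len 2
[k, t] 2 distinct, len 2
[k, t, k] 2 distinct, len 3
[k, t, k, t] 2 distinct, len 4
[k, t, k, t, k] 2 distinct, len 5
[k, d] 2 distinct, len 2
[k, d, d] 2 distinct, len 3
[k, d, d, d] 2 distinct, len 4
[d, d, d, t] 2 distinct, len 4
[d, d, d, t, d] 2 distinct, len 5
[d, d, d, t, d, d] 2 distinct, len 6
[d, d, k] 2 distinct, len 3
[k, t] 2 distinct, len 2
[k, t, k] 2 distinct, len 3
Longest length with ≤2 distinct: 6.

6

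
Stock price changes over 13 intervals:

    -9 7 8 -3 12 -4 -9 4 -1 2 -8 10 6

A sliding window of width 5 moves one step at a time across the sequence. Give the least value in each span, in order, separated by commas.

-9, -4, -9, -9, -9, -9, -9, -8, -8

-9 7 8 -3 12 → min -9
7 8 -3 12 -4 → min -4
8 -3 12 -4 -9 → min -9
-3 12 -4 -9 4 → min -9
12 -4 -9 4 -1 → min -9
-4 -9 4 -1 2 → min -9
-9 4 -1 2 -8 → min -9
4 -1 2 -8 10 → min -8
-1 2 -8 10 6 → min -8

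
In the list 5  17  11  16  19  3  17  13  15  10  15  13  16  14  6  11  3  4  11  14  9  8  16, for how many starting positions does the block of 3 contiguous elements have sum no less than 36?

11

[5, 17, 11] → sum 33
[17, 11, 16] → sum 44  ≥ 36 ✓
[11, 16, 19] → sum 46  ≥ 36 ✓
[16, 19, 3] → sum 38  ≥ 36 ✓
[19, 3, 17] → sum 39  ≥ 36 ✓
[3, 17, 13] → sum 33
[17, 13, 15] → sum 45  ≥ 36 ✓
[13, 15, 10] → sum 38  ≥ 36 ✓
[15, 10, 15] → sum 40  ≥ 36 ✓
[10, 15, 13] → sum 38  ≥ 36 ✓
[15, 13, 16] → sum 44  ≥ 36 ✓
[13, 16, 14] → sum 43  ≥ 36 ✓
[16, 14, 6] → sum 36  ≥ 36 ✓
[14, 6, 11] → sum 31
[6, 11, 3] → sum 20
[11, 3, 4] → sum 18
[3, 4, 11] → sum 18
[4, 11, 14] → sum 29
[11, 14, 9] → sum 34
[14, 9, 8] → sum 31
[9, 8, 16] → sum 33
11 windows satisfy the condition.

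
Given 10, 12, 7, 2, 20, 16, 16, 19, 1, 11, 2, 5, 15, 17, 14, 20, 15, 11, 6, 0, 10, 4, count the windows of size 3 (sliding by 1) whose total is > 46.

[10, 12, 7] → sum 29
[12, 7, 2] → sum 21
[7, 2, 20] → sum 29
[2, 20, 16] → sum 38
[20, 16, 16] → sum 52  > 46 ✓
[16, 16, 19] → sum 51  > 46 ✓
[16, 19, 1] → sum 36
[19, 1, 11] → sum 31
[1, 11, 2] → sum 14
[11, 2, 5] → sum 18
[2, 5, 15] → sum 22
[5, 15, 17] → sum 37
[15, 17, 14] → sum 46
[17, 14, 20] → sum 51  > 46 ✓
[14, 20, 15] → sum 49  > 46 ✓
[20, 15, 11] → sum 46
[15, 11, 6] → sum 32
[11, 6, 0] → sum 17
[6, 0, 10] → sum 16
[0, 10, 4] → sum 14
4 windows satisfy the condition.

4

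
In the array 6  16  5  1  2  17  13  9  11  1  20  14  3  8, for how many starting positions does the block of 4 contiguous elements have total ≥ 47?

1

6 16 5 1 → sum 28
16 5 1 2 → sum 24
5 1 2 17 → sum 25
1 2 17 13 → sum 33
2 17 13 9 → sum 41
17 13 9 11 → sum 50  ≥ 47 ✓
13 9 11 1 → sum 34
9 11 1 20 → sum 41
11 1 20 14 → sum 46
1 20 14 3 → sum 38
20 14 3 8 → sum 45
1 window satisfy the condition.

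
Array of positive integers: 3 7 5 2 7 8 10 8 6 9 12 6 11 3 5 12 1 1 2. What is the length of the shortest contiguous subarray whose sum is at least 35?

4

add 3: running sum 3 < 35
add 7: running sum 10 < 35
add 5: running sum 15 < 35
add 2: running sum 17 < 35
add 7: running sum 24 < 35
add 8: running sum 32 < 35
end 6: [7, 5, 2, 7, 8, 10] sum 39, len 6
end 7: [2, 7, 8, 10, 8] sum 35, len 5
end 8: [7, 8, 10, 8, 6] sum 39, len 5
end 9: [8, 10, 8, 6, 9] sum 41, len 5
end 10: [8, 6, 9, 12] sum 35, len 4
end 11: [8, 6, 9, 12, 6] sum 41, len 5
end 12: [9, 12, 6, 11] sum 38, len 4
end 13: [9, 12, 6, 11, 3] sum 41, len 5
end 14: [12, 6, 11, 3, 5] sum 37, len 5
end 15: [6, 11, 3, 5, 12] sum 37, len 5
end 16: [6, 11, 3, 5, 12, 1] sum 38, len 6
end 17: [6, 11, 3, 5, 12, 1, 1] sum 39, len 7
end 18: [11, 3, 5, 12, 1, 1, 2] sum 35, len 7
Shortest qualifying length: 4.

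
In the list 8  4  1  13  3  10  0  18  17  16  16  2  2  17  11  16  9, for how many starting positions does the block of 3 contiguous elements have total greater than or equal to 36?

[8, 4, 1] → sum 13
[4, 1, 13] → sum 18
[1, 13, 3] → sum 17
[13, 3, 10] → sum 26
[3, 10, 0] → sum 13
[10, 0, 18] → sum 28
[0, 18, 17] → sum 35
[18, 17, 16] → sum 51  ≥ 36 ✓
[17, 16, 16] → sum 49  ≥ 36 ✓
[16, 16, 2] → sum 34
[16, 2, 2] → sum 20
[2, 2, 17] → sum 21
[2, 17, 11] → sum 30
[17, 11, 16] → sum 44  ≥ 36 ✓
[11, 16, 9] → sum 36  ≥ 36 ✓
4 windows satisfy the condition.

4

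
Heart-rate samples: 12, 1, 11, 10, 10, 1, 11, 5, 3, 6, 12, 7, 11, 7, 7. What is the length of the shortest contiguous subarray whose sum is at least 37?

Extend right; whenever the sum reaches 37, record the length and shrink from the left:
add 12: running sum 12 < 37
add 1: running sum 13 < 37
add 11: running sum 24 < 37
add 10: running sum 34 < 37
add 10: shortest ending here [12, 1, 11, 10, 10] sum 44, len 5
add 1: shortest ending here [12, 1, 11, 10, 10, 1] sum 45, len 6
add 11: shortest ending here [11, 10, 10, 1, 11] sum 43, len 5
add 5: shortest ending here [10, 10, 1, 11, 5] sum 37, len 5
add 3: shortest ending here [10, 10, 1, 11, 5, 3] sum 40, len 6
add 6: shortest ending here [10, 10, 1, 11, 5, 3, 6] sum 46, len 7
add 12: shortest ending here [11, 5, 3, 6, 12] sum 37, len 5
add 7: shortest ending here [11, 5, 3, 6, 12, 7] sum 44, len 6
add 11: shortest ending here [3, 6, 12, 7, 11] sum 39, len 5
add 7: shortest ending here [12, 7, 11, 7] sum 37, len 4
add 7: shortest ending here [12, 7, 11, 7, 7] sum 44, len 5
Shortest qualifying length: 4.

4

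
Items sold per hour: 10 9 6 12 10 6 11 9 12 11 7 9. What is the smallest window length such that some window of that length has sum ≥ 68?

add 10: running sum 10 < 68
add 9: running sum 19 < 68
add 6: running sum 25 < 68
add 12: running sum 37 < 68
add 10: running sum 47 < 68
add 6: running sum 53 < 68
add 11: running sum 64 < 68
end 7: [10, 9, 6, 12, 10, 6, 11, 9] sum 73, len 8
end 8: [9, 6, 12, 10, 6, 11, 9, 12] sum 75, len 8
end 9: [12, 10, 6, 11, 9, 12, 11] sum 71, len 7
end 10: [12, 10, 6, 11, 9, 12, 11, 7] sum 78, len 8
end 11: [10, 6, 11, 9, 12, 11, 7, 9] sum 75, len 8
Shortest qualifying length: 7.

7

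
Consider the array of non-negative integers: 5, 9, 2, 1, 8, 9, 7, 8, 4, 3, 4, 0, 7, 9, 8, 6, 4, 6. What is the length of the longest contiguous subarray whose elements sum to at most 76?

14

→ 5: sum 5, len 1
→ 9: sum 14, len 2
→ 2: sum 16, len 3
→ 1: sum 17, len 4
→ 8: sum 25, len 5
→ 9: sum 34, len 6
→ 7: sum 41, len 7
→ 8: sum 49, len 8
→ 4: sum 53, len 9
→ 3: sum 56, len 10
→ 4: sum 60, len 11
→ 0: sum 60, len 12
→ 7: sum 67, len 13
→ 9: sum 76, len 14
→ 8 (dropped 5, 9): sum 70, len 13
→ 6: sum 76, len 14
→ 4 (dropped 2, 1, 8): sum 69, len 12
→ 6: sum 75, len 13
Longest length seen: 14.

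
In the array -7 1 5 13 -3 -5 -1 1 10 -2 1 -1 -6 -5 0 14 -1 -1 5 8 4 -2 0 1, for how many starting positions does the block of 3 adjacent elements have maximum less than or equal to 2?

7

[-7, 1, 5] → max 5
[1, 5, 13] → max 13
[5, 13, -3] → max 13
[13, -3, -5] → max 13
[-3, -5, -1] → max -1  ≤ 2 ✓
[-5, -1, 1] → max 1  ≤ 2 ✓
[-1, 1, 10] → max 10
[1, 10, -2] → max 10
[10, -2, 1] → max 10
[-2, 1, -1] → max 1  ≤ 2 ✓
[1, -1, -6] → max 1  ≤ 2 ✓
[-1, -6, -5] → max -1  ≤ 2 ✓
[-6, -5, 0] → max 0  ≤ 2 ✓
[-5, 0, 14] → max 14
[0, 14, -1] → max 14
[14, -1, -1] → max 14
[-1, -1, 5] → max 5
[-1, 5, 8] → max 8
[5, 8, 4] → max 8
[8, 4, -2] → max 8
[4, -2, 0] → max 4
[-2, 0, 1] → max 1  ≤ 2 ✓
7 windows satisfy the condition.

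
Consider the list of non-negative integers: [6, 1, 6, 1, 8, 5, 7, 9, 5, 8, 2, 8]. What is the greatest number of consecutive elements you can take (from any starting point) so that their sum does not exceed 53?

[6] sum 6 len 1
[6, 1] sum 7 len 2
[6, 1, 6] sum 13 len 3
[6, 1, 6, 1] sum 14 len 4
[6, 1, 6, 1, 8] sum 22 len 5
[6, 1, 6, 1, 8, 5] sum 27 len 6
[6, 1, 6, 1, 8, 5, 7] sum 34 len 7
[6, 1, 6, 1, 8, 5, 7, 9] sum 43 len 8
[6, 1, 6, 1, 8, 5, 7, 9, 5] sum 48 len 9
[1, 6, 1, 8, 5, 7, 9, 5, 8] sum 50 len 9
[1, 6, 1, 8, 5, 7, 9, 5, 8, 2] sum 52 len 10
[1, 8, 5, 7, 9, 5, 8, 2, 8] sum 53 len 9
Longest length seen: 10.

10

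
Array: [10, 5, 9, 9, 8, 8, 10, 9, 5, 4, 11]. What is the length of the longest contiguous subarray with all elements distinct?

add 10: [10] len 1
add 5: [10, 5] len 2
add 9: [10, 5, 9] len 3
add 9 (repeat 9, move left end past it): [9] len 1
add 8: [9, 8] len 2
add 8 (repeat 8, move left end past it): [8] len 1
add 10: [8, 10] len 2
add 9: [8, 10, 9] len 3
add 5: [8, 10, 9, 5] len 4
add 4: [8, 10, 9, 5, 4] len 5
add 11: [8, 10, 9, 5, 4, 11] len 6
Longest all-distinct length: 6.

6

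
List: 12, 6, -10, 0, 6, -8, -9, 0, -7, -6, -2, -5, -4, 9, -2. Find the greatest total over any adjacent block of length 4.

Window sums for each of the 12 positions:
(12, 6, -10, 0) → sum 8
(6, -10, 0, 6) → sum 2
(-10, 0, 6, -8) → sum -12
(0, 6, -8, -9) → sum -11
(6, -8, -9, 0) → sum -11
(-8, -9, 0, -7) → sum -24
(-9, 0, -7, -6) → sum -22
(0, -7, -6, -2) → sum -15
(-7, -6, -2, -5) → sum -20
(-6, -2, -5, -4) → sum -17
(-2, -5, -4, 9) → sum -2
(-5, -4, 9, -2) → sum -2
Greatest of these is 8.

8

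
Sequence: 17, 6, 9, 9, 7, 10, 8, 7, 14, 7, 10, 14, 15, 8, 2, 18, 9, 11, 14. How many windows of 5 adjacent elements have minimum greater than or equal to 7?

8

(17, 6, 9, 9, 7) → min 6
(6, 9, 9, 7, 10) → min 6
(9, 9, 7, 10, 8) → min 7  ≥ 7 ✓
(9, 7, 10, 8, 7) → min 7  ≥ 7 ✓
(7, 10, 8, 7, 14) → min 7  ≥ 7 ✓
(10, 8, 7, 14, 7) → min 7  ≥ 7 ✓
(8, 7, 14, 7, 10) → min 7  ≥ 7 ✓
(7, 14, 7, 10, 14) → min 7  ≥ 7 ✓
(14, 7, 10, 14, 15) → min 7  ≥ 7 ✓
(7, 10, 14, 15, 8) → min 7  ≥ 7 ✓
(10, 14, 15, 8, 2) → min 2
(14, 15, 8, 2, 18) → min 2
(15, 8, 2, 18, 9) → min 2
(8, 2, 18, 9, 11) → min 2
(2, 18, 9, 11, 14) → min 2
8 windows satisfy the condition.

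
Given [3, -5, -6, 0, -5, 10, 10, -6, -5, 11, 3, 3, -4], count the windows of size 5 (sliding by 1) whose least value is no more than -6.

[3, -5, -6, 0, -5] → min -6  ≤ -6 ✓
[-5, -6, 0, -5, 10] → min -6  ≤ -6 ✓
[-6, 0, -5, 10, 10] → min -6  ≤ -6 ✓
[0, -5, 10, 10, -6] → min -6  ≤ -6 ✓
[-5, 10, 10, -6, -5] → min -6  ≤ -6 ✓
[10, 10, -6, -5, 11] → min -6  ≤ -6 ✓
[10, -6, -5, 11, 3] → min -6  ≤ -6 ✓
[-6, -5, 11, 3, 3] → min -6  ≤ -6 ✓
[-5, 11, 3, 3, -4] → min -5
8 windows satisfy the condition.

8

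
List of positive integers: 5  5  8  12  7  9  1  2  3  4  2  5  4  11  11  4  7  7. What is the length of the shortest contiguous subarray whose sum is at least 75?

13

add 5: running sum 5 < 75
add 5: running sum 10 < 75
add 8: running sum 18 < 75
add 12: running sum 30 < 75
add 7: running sum 37 < 75
add 9: running sum 46 < 75
add 1: running sum 47 < 75
add 2: running sum 49 < 75
add 3: running sum 52 < 75
add 4: running sum 56 < 75
add 2: running sum 58 < 75
add 5: running sum 63 < 75
add 4: running sum 67 < 75
end 13: [5, 5, 8, 12, 7, 9, 1, 2, 3, 4, 2, 5, 4, 11] sum 78, len 14
end 14: [8, 12, 7, 9, 1, 2, 3, 4, 2, 5, 4, 11, 11] sum 79, len 13
end 15: [12, 7, 9, 1, 2, 3, 4, 2, 5, 4, 11, 11, 4] sum 75, len 13
end 16: [12, 7, 9, 1, 2, 3, 4, 2, 5, 4, 11, 11, 4, 7] sum 82, len 14
end 17: [7, 9, 1, 2, 3, 4, 2, 5, 4, 11, 11, 4, 7, 7] sum 77, len 14
Shortest qualifying length: 13.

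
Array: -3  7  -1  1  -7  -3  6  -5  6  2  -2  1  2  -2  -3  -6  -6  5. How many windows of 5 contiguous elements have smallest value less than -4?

11

[-3, 7, -1, 1, -7] → min -7  < -4 ✓
[7, -1, 1, -7, -3] → min -7  < -4 ✓
[-1, 1, -7, -3, 6] → min -7  < -4 ✓
[1, -7, -3, 6, -5] → min -7  < -4 ✓
[-7, -3, 6, -5, 6] → min -7  < -4 ✓
[-3, 6, -5, 6, 2] → min -5  < -4 ✓
[6, -5, 6, 2, -2] → min -5  < -4 ✓
[-5, 6, 2, -2, 1] → min -5  < -4 ✓
[6, 2, -2, 1, 2] → min -2
[2, -2, 1, 2, -2] → min -2
[-2, 1, 2, -2, -3] → min -3
[1, 2, -2, -3, -6] → min -6  < -4 ✓
[2, -2, -3, -6, -6] → min -6  < -4 ✓
[-2, -3, -6, -6, 5] → min -6  < -4 ✓
11 windows satisfy the condition.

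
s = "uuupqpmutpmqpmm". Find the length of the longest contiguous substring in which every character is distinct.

5

add u: [u] len 1
add u (repeat u, move left end past it): [u] len 1
add u (repeat u, move left end past it): [u] len 1
add p: [u, p] len 2
add q: [u, p, q] len 3
add p (repeat p, move left end past it): [q, p] len 2
add m: [q, p, m] len 3
add u: [q, p, m, u] len 4
add t: [q, p, m, u, t] len 5
add p (repeat p, move left end past it): [m, u, t, p] len 4
add m (repeat m, move left end past it): [u, t, p, m] len 4
add q: [u, t, p, m, q] len 5
add p (repeat p, move left end past it): [m, q, p] len 3
add m (repeat m, move left end past it): [q, p, m] len 3
add m (repeat m, move left end past it): [m] len 1
Longest all-distinct length: 5.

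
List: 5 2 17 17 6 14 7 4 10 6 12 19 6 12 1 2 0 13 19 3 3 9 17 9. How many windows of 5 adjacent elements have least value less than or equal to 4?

17

[5, 2, 17, 17, 6] → min 2  ≤ 4 ✓
[2, 17, 17, 6, 14] → min 2  ≤ 4 ✓
[17, 17, 6, 14, 7] → min 6
[17, 6, 14, 7, 4] → min 4  ≤ 4 ✓
[6, 14, 7, 4, 10] → min 4  ≤ 4 ✓
[14, 7, 4, 10, 6] → min 4  ≤ 4 ✓
[7, 4, 10, 6, 12] → min 4  ≤ 4 ✓
[4, 10, 6, 12, 19] → min 4  ≤ 4 ✓
[10, 6, 12, 19, 6] → min 6
[6, 12, 19, 6, 12] → min 6
[12, 19, 6, 12, 1] → min 1  ≤ 4 ✓
[19, 6, 12, 1, 2] → min 1  ≤ 4 ✓
[6, 12, 1, 2, 0] → min 0  ≤ 4 ✓
[12, 1, 2, 0, 13] → min 0  ≤ 4 ✓
[1, 2, 0, 13, 19] → min 0  ≤ 4 ✓
[2, 0, 13, 19, 3] → min 0  ≤ 4 ✓
[0, 13, 19, 3, 3] → min 0  ≤ 4 ✓
[13, 19, 3, 3, 9] → min 3  ≤ 4 ✓
[19, 3, 3, 9, 17] → min 3  ≤ 4 ✓
[3, 3, 9, 17, 9] → min 3  ≤ 4 ✓
17 windows satisfy the condition.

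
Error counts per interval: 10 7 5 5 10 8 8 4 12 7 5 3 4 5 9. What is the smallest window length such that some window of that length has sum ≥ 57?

add 10: running sum 10 < 57
add 7: running sum 17 < 57
add 5: running sum 22 < 57
add 5: running sum 27 < 57
add 10: running sum 37 < 57
add 8: running sum 45 < 57
add 8: running sum 53 < 57
add 4: shortest ending here [10, 7, 5, 5, 10, 8, 8, 4] sum 57, len 8
add 12: shortest ending here [7, 5, 5, 10, 8, 8, 4, 12] sum 59, len 8
add 7: shortest ending here [5, 5, 10, 8, 8, 4, 12, 7] sum 59, len 8
add 5: shortest ending here [5, 10, 8, 8, 4, 12, 7, 5] sum 59, len 8
add 3: shortest ending here [10, 8, 8, 4, 12, 7, 5, 3] sum 57, len 8
add 4: shortest ending here [10, 8, 8, 4, 12, 7, 5, 3, 4] sum 61, len 9
add 5: shortest ending here [10, 8, 8, 4, 12, 7, 5, 3, 4, 5] sum 66, len 10
add 9: shortest ending here [8, 4, 12, 7, 5, 3, 4, 5, 9] sum 57, len 9
Shortest qualifying length: 8.

8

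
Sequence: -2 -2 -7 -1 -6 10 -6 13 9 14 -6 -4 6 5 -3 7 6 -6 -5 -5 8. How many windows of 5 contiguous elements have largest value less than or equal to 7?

(-2, -2, -7, -1, -6) → max -1  ≤ 7 ✓
(-2, -7, -1, -6, 10) → max 10
(-7, -1, -6, 10, -6) → max 10
(-1, -6, 10, -6, 13) → max 13
(-6, 10, -6, 13, 9) → max 13
(10, -6, 13, 9, 14) → max 14
(-6, 13, 9, 14, -6) → max 14
(13, 9, 14, -6, -4) → max 14
(9, 14, -6, -4, 6) → max 14
(14, -6, -4, 6, 5) → max 14
(-6, -4, 6, 5, -3) → max 6  ≤ 7 ✓
(-4, 6, 5, -3, 7) → max 7  ≤ 7 ✓
(6, 5, -3, 7, 6) → max 7  ≤ 7 ✓
(5, -3, 7, 6, -6) → max 7  ≤ 7 ✓
(-3, 7, 6, -6, -5) → max 7  ≤ 7 ✓
(7, 6, -6, -5, -5) → max 7  ≤ 7 ✓
(6, -6, -5, -5, 8) → max 8
7 windows satisfy the condition.

7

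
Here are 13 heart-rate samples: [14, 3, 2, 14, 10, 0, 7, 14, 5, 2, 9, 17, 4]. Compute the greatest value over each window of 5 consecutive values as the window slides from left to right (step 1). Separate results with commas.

(14, 3, 2, 14, 10) → max 14
(3, 2, 14, 10, 0) → max 14
(2, 14, 10, 0, 7) → max 14
(14, 10, 0, 7, 14) → max 14
(10, 0, 7, 14, 5) → max 14
(0, 7, 14, 5, 2) → max 14
(7, 14, 5, 2, 9) → max 14
(14, 5, 2, 9, 17) → max 17
(5, 2, 9, 17, 4) → max 17

14, 14, 14, 14, 14, 14, 14, 17, 17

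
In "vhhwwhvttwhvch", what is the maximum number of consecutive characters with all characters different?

add v: [v] len 1
add h: [v, h] len 2
add h (repeat h, move left end past it): [h] len 1
add w: [h, w] len 2
add w (repeat w, move left end past it): [w] len 1
add h: [w, h] len 2
add v: [w, h, v] len 3
add t: [w, h, v, t] len 4
add t (repeat t, move left end past it): [t] len 1
add w: [t, w] len 2
add h: [t, w, h] len 3
add v: [t, w, h, v] len 4
add c: [t, w, h, v, c] len 5
add h (repeat h, move left end past it): [v, c, h] len 3
Longest all-distinct length: 5.

5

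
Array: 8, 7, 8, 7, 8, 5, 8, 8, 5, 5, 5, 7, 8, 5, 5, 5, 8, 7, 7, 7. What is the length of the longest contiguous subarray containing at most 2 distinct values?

7

[8] 1 distinct, len 1
[8, 7] 2 distinct, len 2
[8, 7, 8] 2 distinct, len 3
[8, 7, 8, 7] 2 distinct, len 4
[8, 7, 8, 7, 8] 2 distinct, len 5
[8, 5] 2 distinct, len 2
[8, 5, 8] 2 distinct, len 3
[8, 5, 8, 8] 2 distinct, len 4
[8, 5, 8, 8, 5] 2 distinct, len 5
[8, 5, 8, 8, 5, 5] 2 distinct, len 6
[8, 5, 8, 8, 5, 5, 5] 2 distinct, len 7
[5, 5, 5, 7] 2 distinct, len 4
[7, 8] 2 distinct, len 2
[8, 5] 2 distinct, len 2
[8, 5, 5] 2 distinct, len 3
[8, 5, 5, 5] 2 distinct, len 4
[8, 5, 5, 5, 8] 2 distinct, len 5
[8, 7] 2 distinct, len 2
[8, 7, 7] 2 distinct, len 3
[8, 7, 7, 7] 2 distinct, len 4
Longest length with ≤2 distinct: 7.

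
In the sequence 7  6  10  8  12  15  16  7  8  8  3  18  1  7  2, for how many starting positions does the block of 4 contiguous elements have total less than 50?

10

[7, 6, 10, 8] → sum 31  < 50 ✓
[6, 10, 8, 12] → sum 36  < 50 ✓
[10, 8, 12, 15] → sum 45  < 50 ✓
[8, 12, 15, 16] → sum 51
[12, 15, 16, 7] → sum 50
[15, 16, 7, 8] → sum 46  < 50 ✓
[16, 7, 8, 8] → sum 39  < 50 ✓
[7, 8, 8, 3] → sum 26  < 50 ✓
[8, 8, 3, 18] → sum 37  < 50 ✓
[8, 3, 18, 1] → sum 30  < 50 ✓
[3, 18, 1, 7] → sum 29  < 50 ✓
[18, 1, 7, 2] → sum 28  < 50 ✓
10 windows satisfy the condition.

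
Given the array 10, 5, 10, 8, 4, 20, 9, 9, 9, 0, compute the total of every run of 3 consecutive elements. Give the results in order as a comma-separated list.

[10, 5, 10] → sum 25
[5, 10, 8] → sum 23
[10, 8, 4] → sum 22
[8, 4, 20] → sum 32
[4, 20, 9] → sum 33
[20, 9, 9] → sum 38
[9, 9, 9] → sum 27
[9, 9, 0] → sum 18

25, 23, 22, 32, 33, 38, 27, 18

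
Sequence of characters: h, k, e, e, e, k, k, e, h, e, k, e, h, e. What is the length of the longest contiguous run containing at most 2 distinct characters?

[h] 1 distinct, len 1
[h, k] 2 distinct, len 2
[k, e] 2 distinct, len 2
[k, e, e] 2 distinct, len 3
[k, e, e, e] 2 distinct, len 4
[k, e, e, e, k] 2 distinct, len 5
[k, e, e, e, k, k] 2 distinct, len 6
[k, e, e, e, k, k, e] 2 distinct, len 7
[e, h] 2 distinct, len 2
[e, h, e] 2 distinct, len 3
[e, k] 2 distinct, len 2
[e, k, e] 2 distinct, len 3
[e, h] 2 distinct, len 2
[e, h, e] 2 distinct, len 3
Longest length with ≤2 distinct: 7.

7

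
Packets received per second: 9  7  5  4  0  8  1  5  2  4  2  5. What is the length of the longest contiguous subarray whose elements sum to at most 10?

add 9: [9] sum 9, len 1
add 7: [7] sum 7, len 1
add 5: [5] sum 5, len 1
add 4: [5, 4] sum 9, len 2
add 0: [5, 4, 0] sum 9, len 3
add 8: [0, 8] sum 8, len 2
add 1: [0, 8, 1] sum 9, len 3
add 5: [1, 5] sum 6, len 2
add 2: [1, 5, 2] sum 8, len 3
add 4: [2, 4] sum 6, len 2
add 2: [2, 4, 2] sum 8, len 3
add 5: [2, 5] sum 7, len 2
Longest length seen: 3.

3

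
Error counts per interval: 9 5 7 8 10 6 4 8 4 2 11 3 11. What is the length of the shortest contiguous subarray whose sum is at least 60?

add 9: running sum 9 < 60
add 5: running sum 14 < 60
add 7: running sum 21 < 60
add 8: running sum 29 < 60
add 10: running sum 39 < 60
add 6: running sum 45 < 60
add 4: running sum 49 < 60
add 8: running sum 57 < 60
add 4: shortest ending here [9, 5, 7, 8, 10, 6, 4, 8, 4] sum 61, len 9
add 2: shortest ending here [9, 5, 7, 8, 10, 6, 4, 8, 4, 2] sum 63, len 10
add 11: shortest ending here [7, 8, 10, 6, 4, 8, 4, 2, 11] sum 60, len 9
add 3: shortest ending here [7, 8, 10, 6, 4, 8, 4, 2, 11, 3] sum 63, len 10
add 11: shortest ending here [8, 10, 6, 4, 8, 4, 2, 11, 3, 11] sum 67, len 10
Shortest qualifying length: 9.

9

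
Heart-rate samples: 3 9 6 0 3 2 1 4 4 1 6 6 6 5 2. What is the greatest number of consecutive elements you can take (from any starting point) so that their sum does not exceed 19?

Extend to the right; shrink from the left whenever the sum exceeds 19:
→ 3: sum 3, len 1
→ 9: sum 12, len 2
→ 6: sum 18, len 3
→ 0: sum 18, len 4
→ 3 (dropped 3): sum 18, len 4
→ 2 (dropped 9): sum 11, len 4
→ 1: sum 12, len 5
→ 4: sum 16, len 6
→ 4 (dropped 6): sum 14, len 6
→ 1: sum 15, len 7
→ 6 (dropped 0, 3): sum 18, len 6
→ 6 (dropped 2, 1, 4): sum 17, len 4
→ 6 (dropped 4): sum 19, len 4
→ 5 (dropped 1, 6): sum 17, len 3
→ 2: sum 19, len 4
Longest length seen: 7.

7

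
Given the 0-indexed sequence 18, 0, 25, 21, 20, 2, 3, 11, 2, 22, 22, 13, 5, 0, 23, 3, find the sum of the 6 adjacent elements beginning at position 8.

Elements at indices 8..13: 2, 22, 22, 13, 5, 0
sum(2, 22, 22, 13, 5, 0) = 64

64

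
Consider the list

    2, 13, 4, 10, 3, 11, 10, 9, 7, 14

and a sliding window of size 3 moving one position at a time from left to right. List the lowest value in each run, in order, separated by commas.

(2, 13, 4) → min 2
(13, 4, 10) → min 4
(4, 10, 3) → min 3
(10, 3, 11) → min 3
(3, 11, 10) → min 3
(11, 10, 9) → min 9
(10, 9, 7) → min 7
(9, 7, 14) → min 7

2, 4, 3, 3, 3, 9, 7, 7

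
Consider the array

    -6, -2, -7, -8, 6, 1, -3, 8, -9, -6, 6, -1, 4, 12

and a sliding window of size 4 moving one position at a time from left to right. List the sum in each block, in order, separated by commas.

(-6, -2, -7, -8) → sum -23
(-2, -7, -8, 6) → sum -11
(-7, -8, 6, 1) → sum -8
(-8, 6, 1, -3) → sum -4
(6, 1, -3, 8) → sum 12
(1, -3, 8, -9) → sum -3
(-3, 8, -9, -6) → sum -10
(8, -9, -6, 6) → sum -1
(-9, -6, 6, -1) → sum -10
(-6, 6, -1, 4) → sum 3
(6, -1, 4, 12) → sum 21

-23, -11, -8, -4, 12, -3, -10, -1, -10, 3, 21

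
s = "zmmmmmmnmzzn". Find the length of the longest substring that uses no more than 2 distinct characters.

8

add z: window [z] (1 distinct), len 1
add m: window [z, m] (2 distinct), len 2
add m: window [z, m, m] (2 distinct), len 3
add m: window [z, m, m, m] (2 distinct), len 4
add m: window [z, m, m, m, m] (2 distinct), len 5
add m: window [z, m, m, m, m, m] (2 distinct), len 6
add m: window [z, m, m, m, m, m, m] (2 distinct), len 7
add n: window [m, m, m, m, m, m, n] (2 distinct), len 7
add m: window [m, m, m, m, m, m, n, m] (2 distinct), len 8
add z: window [m, z] (2 distinct), len 2
add z: window [m, z, z] (2 distinct), len 3
add n: window [z, z, n] (2 distinct), len 3
Longest length with ≤2 distinct: 8.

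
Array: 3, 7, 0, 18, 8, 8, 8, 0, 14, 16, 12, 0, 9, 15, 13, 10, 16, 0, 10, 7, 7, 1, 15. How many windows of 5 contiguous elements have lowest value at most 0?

(3, 7, 0, 18, 8) → min 0  ≤ 0 ✓
(7, 0, 18, 8, 8) → min 0  ≤ 0 ✓
(0, 18, 8, 8, 8) → min 0  ≤ 0 ✓
(18, 8, 8, 8, 0) → min 0  ≤ 0 ✓
(8, 8, 8, 0, 14) → min 0  ≤ 0 ✓
(8, 8, 0, 14, 16) → min 0  ≤ 0 ✓
(8, 0, 14, 16, 12) → min 0  ≤ 0 ✓
(0, 14, 16, 12, 0) → min 0  ≤ 0 ✓
(14, 16, 12, 0, 9) → min 0  ≤ 0 ✓
(16, 12, 0, 9, 15) → min 0  ≤ 0 ✓
(12, 0, 9, 15, 13) → min 0  ≤ 0 ✓
(0, 9, 15, 13, 10) → min 0  ≤ 0 ✓
(9, 15, 13, 10, 16) → min 9
(15, 13, 10, 16, 0) → min 0  ≤ 0 ✓
(13, 10, 16, 0, 10) → min 0  ≤ 0 ✓
(10, 16, 0, 10, 7) → min 0  ≤ 0 ✓
(16, 0, 10, 7, 7) → min 0  ≤ 0 ✓
(0, 10, 7, 7, 1) → min 0  ≤ 0 ✓
(10, 7, 7, 1, 15) → min 1
17 windows satisfy the condition.

17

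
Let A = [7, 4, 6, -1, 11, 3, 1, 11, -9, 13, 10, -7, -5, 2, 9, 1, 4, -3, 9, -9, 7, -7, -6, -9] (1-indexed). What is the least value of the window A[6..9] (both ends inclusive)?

-9

Elements at indices 6..9: 3, 1, 11, -9
min(3, 1, 11, -9) = -9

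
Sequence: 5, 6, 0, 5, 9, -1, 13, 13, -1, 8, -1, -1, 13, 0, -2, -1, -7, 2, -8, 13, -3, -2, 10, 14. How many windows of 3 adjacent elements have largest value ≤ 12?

11

(5, 6, 0) → max 6  ≤ 12 ✓
(6, 0, 5) → max 6  ≤ 12 ✓
(0, 5, 9) → max 9  ≤ 12 ✓
(5, 9, -1) → max 9  ≤ 12 ✓
(9, -1, 13) → max 13
(-1, 13, 13) → max 13
(13, 13, -1) → max 13
(13, -1, 8) → max 13
(-1, 8, -1) → max 8  ≤ 12 ✓
(8, -1, -1) → max 8  ≤ 12 ✓
(-1, -1, 13) → max 13
(-1, 13, 0) → max 13
(13, 0, -2) → max 13
(0, -2, -1) → max 0  ≤ 12 ✓
(-2, -1, -7) → max -1  ≤ 12 ✓
(-1, -7, 2) → max 2  ≤ 12 ✓
(-7, 2, -8) → max 2  ≤ 12 ✓
(2, -8, 13) → max 13
(-8, 13, -3) → max 13
(13, -3, -2) → max 13
(-3, -2, 10) → max 10  ≤ 12 ✓
(-2, 10, 14) → max 14
11 windows satisfy the condition.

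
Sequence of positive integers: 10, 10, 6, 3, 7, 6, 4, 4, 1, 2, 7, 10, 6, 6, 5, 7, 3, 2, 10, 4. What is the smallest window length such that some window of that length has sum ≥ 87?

15

Extend right; whenever the sum reaches 87, record the length and shrink from the left:
add 10: running sum 10 < 87
add 10: running sum 20 < 87
add 6: running sum 26 < 87
add 3: running sum 29 < 87
add 7: running sum 36 < 87
add 6: running sum 42 < 87
add 4: running sum 46 < 87
add 4: running sum 50 < 87
add 1: running sum 51 < 87
add 2: running sum 53 < 87
add 7: running sum 60 < 87
add 10: running sum 70 < 87
add 6: running sum 76 < 87
add 6: running sum 82 < 87
end 14: [10, 10, 6, 3, 7, 6, 4, 4, 1, 2, 7, 10, 6, 6, 5] sum 87, len 15
end 15: [10, 10, 6, 3, 7, 6, 4, 4, 1, 2, 7, 10, 6, 6, 5, 7] sum 94, len 16
end 16: [10, 6, 3, 7, 6, 4, 4, 1, 2, 7, 10, 6, 6, 5, 7, 3] sum 87, len 16
end 17: [10, 6, 3, 7, 6, 4, 4, 1, 2, 7, 10, 6, 6, 5, 7, 3, 2] sum 89, len 17
end 18: [6, 3, 7, 6, 4, 4, 1, 2, 7, 10, 6, 6, 5, 7, 3, 2, 10] sum 89, len 17
end 19: [3, 7, 6, 4, 4, 1, 2, 7, 10, 6, 6, 5, 7, 3, 2, 10, 4] sum 87, len 17
Shortest qualifying length: 15.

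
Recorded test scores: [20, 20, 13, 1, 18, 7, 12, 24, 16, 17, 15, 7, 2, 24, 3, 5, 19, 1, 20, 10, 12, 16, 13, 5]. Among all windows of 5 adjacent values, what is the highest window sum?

Each size-5 window and its sum:
(20, 20, 13, 1, 18) → sum 72
(20, 13, 1, 18, 7) → sum 59
(13, 1, 18, 7, 12) → sum 51
(1, 18, 7, 12, 24) → sum 62
(18, 7, 12, 24, 16) → sum 77
(7, 12, 24, 16, 17) → sum 76
(12, 24, 16, 17, 15) → sum 84
(24, 16, 17, 15, 7) → sum 79
(16, 17, 15, 7, 2) → sum 57
(17, 15, 7, 2, 24) → sum 65
(15, 7, 2, 24, 3) → sum 51
(7, 2, 24, 3, 5) → sum 41
(2, 24, 3, 5, 19) → sum 53
(24, 3, 5, 19, 1) → sum 52
(3, 5, 19, 1, 20) → sum 48
(5, 19, 1, 20, 10) → sum 55
(19, 1, 20, 10, 12) → sum 62
(1, 20, 10, 12, 16) → sum 59
(20, 10, 12, 16, 13) → sum 71
(10, 12, 16, 13, 5) → sum 56
Highest of these is 84.

84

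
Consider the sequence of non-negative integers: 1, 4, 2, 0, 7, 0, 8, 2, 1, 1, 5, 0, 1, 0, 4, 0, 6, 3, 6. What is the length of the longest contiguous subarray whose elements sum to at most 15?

9

→ 1: sum 1, len 1
→ 4: sum 5, len 2
→ 2: sum 7, len 3
→ 0: sum 7, len 4
→ 7: sum 14, len 5
→ 0: sum 14, len 6
→ 8 (dropped 1, 4, 2): sum 15, len 4
→ 2 (dropped 0, 7): sum 10, len 3
→ 1: sum 11, len 4
→ 1: sum 12, len 5
→ 5 (dropped 0, 8): sum 9, len 4
→ 0: sum 9, len 5
→ 1: sum 10, len 6
→ 0: sum 10, len 7
→ 4: sum 14, len 8
→ 0: sum 14, len 9
→ 6 (dropped 2, 1, 1, 5): sum 11, len 6
→ 3: sum 14, len 7
→ 6 (dropped 0, 1, 0, 4): sum 15, len 4
Longest length seen: 9.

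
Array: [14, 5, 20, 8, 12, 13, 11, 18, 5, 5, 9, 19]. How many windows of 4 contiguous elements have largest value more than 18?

4

(14, 5, 20, 8) → max 20  > 18 ✓
(5, 20, 8, 12) → max 20  > 18 ✓
(20, 8, 12, 13) → max 20  > 18 ✓
(8, 12, 13, 11) → max 13
(12, 13, 11, 18) → max 18
(13, 11, 18, 5) → max 18
(11, 18, 5, 5) → max 18
(18, 5, 5, 9) → max 18
(5, 5, 9, 19) → max 19  > 18 ✓
4 windows satisfy the condition.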